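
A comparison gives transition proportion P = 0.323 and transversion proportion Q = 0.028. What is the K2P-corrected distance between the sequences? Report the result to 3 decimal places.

Under the Kimura two-parameter model, d = −½ ln(1 − 2P − Q) − ¼ ln(1 − 2Q).
1 − 2P − Q = 0.326, giving −½ ln(0.326) = 0.560429.
1 − 2Q = 0.944, giving −¼ ln(0.944) = 0.014407.
d = 0.560429 + 0.014407 = 0.574836.

0.575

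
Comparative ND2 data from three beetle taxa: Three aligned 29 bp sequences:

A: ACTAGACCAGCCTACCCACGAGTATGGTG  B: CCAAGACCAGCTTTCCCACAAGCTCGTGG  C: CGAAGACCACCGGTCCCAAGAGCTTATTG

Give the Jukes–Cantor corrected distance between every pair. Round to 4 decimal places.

d(A,B) = 0.4618, d(A,C) = 0.6018, d(B,C) = 0.4006

A–B: 10/29 sites differ → p ≈ 0.344828, d = −0.75 ln(1 − 0.459771) = 0.461822 ≈ 0.4618.
A–C: 12/29 sites differ → p ≈ 0.413793, d = −0.75 ln(1 − 0.551724) = 0.601760 ≈ 0.6018.
B–C: 9/29 sites differ → p ≈ 0.310345, d = −0.75 ln(1 − 0.413793) = 0.400562 ≈ 0.4006.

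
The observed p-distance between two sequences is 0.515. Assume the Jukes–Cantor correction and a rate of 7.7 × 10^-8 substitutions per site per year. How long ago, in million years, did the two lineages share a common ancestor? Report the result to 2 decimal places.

5.65

d = −(3/4) ln(1 − 4p/3) = −0.75 ln(1 − 0.686667) = −0.75 ln(0.313333)
  = −0.75 × (-1.160489) = 0.870367 substitutions/site.
Under a molecular clock d = 2μt, so t = d/(2μ) = 0.870367 / (2 × 7.7 × 10^-8) = 5.65 million years.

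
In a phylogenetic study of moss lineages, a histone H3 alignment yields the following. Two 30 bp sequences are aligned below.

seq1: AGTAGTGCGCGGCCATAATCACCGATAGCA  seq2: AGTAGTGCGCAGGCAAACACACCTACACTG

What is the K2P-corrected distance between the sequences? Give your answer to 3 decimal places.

Of 30 sites, 4 differences are transitions and 6 are transversions, so P = 4/30 ≈ 0.133333 and Q = 6/30 = 0.2.
Under the Kimura two-parameter model, d = −½ ln(1 − 2P − Q) − ¼ ln(1 − 2Q).
1 − 2P − Q = 0.533334, giving −½ ln(0.533334) = 0.314304.
1 − 2Q = 0.6, giving −¼ ln(0.6) = 0.127706.
d = 0.314304 + 0.127706 = 0.442010.

0.442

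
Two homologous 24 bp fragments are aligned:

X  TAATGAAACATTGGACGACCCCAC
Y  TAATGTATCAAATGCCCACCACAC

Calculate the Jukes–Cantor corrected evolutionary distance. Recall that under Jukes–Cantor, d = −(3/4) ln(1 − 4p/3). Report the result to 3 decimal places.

The sequences differ at 8 of 24 sites (6, 8, 11, 12, 13, 15, 17, 21), so p = 8/24 ≈ 0.333333.
d = −(3/4) ln(1 − 4p/3) = −0.75 ln(1 − 0.444444) = −0.75 ln(0.555556)
  = −0.75 × (-0.587786) = 0.440840 substitutions/site.

0.441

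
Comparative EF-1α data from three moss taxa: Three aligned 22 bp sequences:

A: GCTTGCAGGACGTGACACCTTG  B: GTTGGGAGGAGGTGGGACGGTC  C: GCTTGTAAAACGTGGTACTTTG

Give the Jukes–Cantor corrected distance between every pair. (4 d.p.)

A–B: 9/22 sites differ → p ≈ 0.409091, d = −0.75 ln(1 − 0.545455) = 0.591344 ≈ 0.5913.
A–C: 6/22 sites differ → p ≈ 0.272727, d = −0.75 ln(1 − 0.363636) = 0.338988 ≈ 0.3390.
B–C: 10/22 sites differ → p ≈ 0.454545, d = −0.75 ln(1 − 0.60606) = 0.698667 ≈ 0.6987.

d(A,B) = 0.5913, d(A,C) = 0.3390, d(B,C) = 0.6987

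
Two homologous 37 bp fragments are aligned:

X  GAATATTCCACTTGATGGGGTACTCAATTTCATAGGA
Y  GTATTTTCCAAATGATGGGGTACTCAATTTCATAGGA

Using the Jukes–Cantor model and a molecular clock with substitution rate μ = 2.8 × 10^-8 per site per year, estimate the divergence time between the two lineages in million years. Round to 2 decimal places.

The sequences differ at 4 of 37 sites (2, 5, 11, 12), so p = 4/37 ≈ 0.108108.
d = −(3/4) ln(1 − 4p/3) = −0.75 ln(1 − 0.144144) = −0.75 ln(0.855856)
  = −0.75 × (-0.155653) = 0.116740 substitutions/site.
Under a molecular clock d = 2μt, so t = d/(2μ) = 0.116740 / (2 × 2.8 × 10^-8) = 2.08 million years.

2.08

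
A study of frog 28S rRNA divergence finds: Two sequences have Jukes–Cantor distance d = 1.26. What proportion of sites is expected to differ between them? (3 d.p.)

0.610

p = (3/4)(1 − e^(−4d/3)) = 0.75 × (1 − e^(-1.68)) = 0.75 × (1 − 0.186374) = 0.610220.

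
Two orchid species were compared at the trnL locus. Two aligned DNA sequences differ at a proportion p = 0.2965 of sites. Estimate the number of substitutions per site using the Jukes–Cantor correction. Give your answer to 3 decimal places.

d = −(3/4) ln(1 − 4p/3) = −0.75 ln(1 − 0.395333) = −0.75 ln(0.604667)
  = −0.75 × (-0.503077) = 0.377308 substitutions/site.

0.377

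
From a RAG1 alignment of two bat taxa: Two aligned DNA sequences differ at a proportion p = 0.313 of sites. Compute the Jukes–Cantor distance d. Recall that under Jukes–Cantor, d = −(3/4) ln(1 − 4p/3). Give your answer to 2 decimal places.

d = −(3/4) ln(1 − 4p/3) = −0.75 ln(1 − 0.417333) = −0.75 ln(0.582667)
  = −0.75 × (-0.540139) = 0.405104 substitutions/site.

0.41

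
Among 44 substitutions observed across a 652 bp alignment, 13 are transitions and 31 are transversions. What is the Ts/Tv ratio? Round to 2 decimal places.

0.42

R = 13/31 = 0.419354… ≈ 0.42 (to 2 d.p.).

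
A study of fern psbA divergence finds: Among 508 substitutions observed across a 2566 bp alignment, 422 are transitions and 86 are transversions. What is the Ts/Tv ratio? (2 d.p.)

4.91

R = 422/86 = 4.906976… ≈ 4.91 (to 2 d.p.).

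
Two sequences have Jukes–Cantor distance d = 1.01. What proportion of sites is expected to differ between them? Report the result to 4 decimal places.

p = (3/4)(1 − e^(−4d/3)) = 0.75 × (1 − e^(-1.346667)) = 0.75 × (1 − 0.260106) = 0.554921.

0.5549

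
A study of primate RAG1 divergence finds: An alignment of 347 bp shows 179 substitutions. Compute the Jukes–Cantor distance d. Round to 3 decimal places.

p = 179/347 ≈ 0.51585.
d = −(3/4) ln(1 − 4p/3) = −0.75 ln(1 − 0.6878) = −0.75 ln(0.3122)
  = −0.75 × (-1.164111) = 0.873083 substitutions/site.

0.873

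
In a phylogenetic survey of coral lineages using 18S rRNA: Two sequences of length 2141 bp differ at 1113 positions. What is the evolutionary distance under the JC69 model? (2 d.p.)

0.89

p = 1113/2141 ≈ 0.519851.
d = −(3/4) ln(1 − 4p/3) = −0.75 ln(1 − 0.693135) = −0.75 ln(0.306865)
  = −0.75 × (-1.181347) = 0.886010 substitutions/site.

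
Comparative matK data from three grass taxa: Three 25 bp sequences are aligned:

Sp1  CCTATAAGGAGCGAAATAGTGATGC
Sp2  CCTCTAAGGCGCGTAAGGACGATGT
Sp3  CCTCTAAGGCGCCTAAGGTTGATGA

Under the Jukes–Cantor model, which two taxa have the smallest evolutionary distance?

Sp1–Sp2: 8/25 differ, p = 0.320, d = 0.417.
Sp1–Sp3: 8/25 differ, p = 0.320, d = 0.417.
Sp2–Sp3: 4/25 differ, p = 0.160, d = 0.180.
The smallest distance is between Sp2 and Sp3.

Sp2 and Sp3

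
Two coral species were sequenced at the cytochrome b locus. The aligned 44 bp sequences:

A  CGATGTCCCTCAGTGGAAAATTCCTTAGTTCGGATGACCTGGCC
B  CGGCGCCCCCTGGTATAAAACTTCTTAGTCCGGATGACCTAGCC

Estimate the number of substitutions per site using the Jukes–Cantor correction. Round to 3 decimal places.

The sequences differ at 12 of 44 sites, so p = 12/44 ≈ 0.272727.
d = −(3/4) ln(1 − 4p/3) = −0.75 ln(1 − 0.363636) = −0.75 ln(0.636364)
  = −0.75 × (-0.451985) = 0.338989 substitutions/site.

0.339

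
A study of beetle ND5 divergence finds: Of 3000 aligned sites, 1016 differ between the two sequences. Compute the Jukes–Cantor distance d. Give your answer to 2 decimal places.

p = 1016/3000 ≈ 0.338667.
d = −(3/4) ln(1 − 4p/3) = −0.75 ln(1 − 0.451556) = −0.75 ln(0.548444)
  = −0.75 × (-0.600670) = 0.450503 substitutions/site.

0.45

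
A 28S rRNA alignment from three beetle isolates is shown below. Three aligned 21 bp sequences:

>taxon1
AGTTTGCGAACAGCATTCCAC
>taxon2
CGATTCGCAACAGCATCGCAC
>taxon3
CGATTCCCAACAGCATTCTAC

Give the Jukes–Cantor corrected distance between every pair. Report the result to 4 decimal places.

taxon1–taxon2: 7/21 sites differ → p ≈ 0.333333, d = −0.75 ln(1 − 0.444444) = 0.440839 ≈ 0.4408.
taxon1–taxon3: 5/21 sites differ → p ≈ 0.238095, d = −0.75 ln(1 − 0.31746) = 0.286451 ≈ 0.2865.
taxon2–taxon3: 4/21 sites differ → p ≈ 0.190476, d = −0.75 ln(1 − 0.253968) = 0.219740 ≈ 0.2197.

d(taxon1,taxon2) = 0.4408, d(taxon1,taxon3) = 0.2865, d(taxon2,taxon3) = 0.2197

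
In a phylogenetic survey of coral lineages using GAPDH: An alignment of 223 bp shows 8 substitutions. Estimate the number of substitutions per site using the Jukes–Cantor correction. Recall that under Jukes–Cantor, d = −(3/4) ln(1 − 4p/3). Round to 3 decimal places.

0.037

p = 8/223 ≈ 0.035874.
d = −(3/4) ln(1 − 4p/3) = −0.75 ln(1 − 0.047832) = −0.75 ln(0.952168)
  = −0.75 × (-0.049014) = 0.036761 substitutions/site.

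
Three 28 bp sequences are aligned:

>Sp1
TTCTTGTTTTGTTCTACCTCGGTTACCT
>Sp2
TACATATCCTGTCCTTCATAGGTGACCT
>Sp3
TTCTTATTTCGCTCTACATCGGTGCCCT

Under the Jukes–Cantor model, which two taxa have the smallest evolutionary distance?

Sp1–Sp2: 10/28 differ, p = 0.357, d = 0.485.
Sp1–Sp3: 6/28 differ, p = 0.214, d = 0.252.
Sp2–Sp3: 10/28 differ, p = 0.357, d = 0.485.
The smallest distance is between Sp1 and Sp3.

Sp1 and Sp3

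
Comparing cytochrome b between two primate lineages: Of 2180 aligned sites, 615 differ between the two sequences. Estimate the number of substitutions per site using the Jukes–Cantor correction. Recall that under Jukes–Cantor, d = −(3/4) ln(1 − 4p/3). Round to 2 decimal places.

0.35

p = 615/2180 ≈ 0.28211.
d = −(3/4) ln(1 − 4p/3) = −0.75 ln(1 − 0.376147) = −0.75 ln(0.623853)
  = −0.75 × (-0.471841) = 0.353881 substitutions/site.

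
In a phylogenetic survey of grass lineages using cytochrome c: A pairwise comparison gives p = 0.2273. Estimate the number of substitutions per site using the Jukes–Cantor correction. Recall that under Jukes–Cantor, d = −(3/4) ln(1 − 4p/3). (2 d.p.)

d = −(3/4) ln(1 − 4p/3) = −0.75 ln(1 − 0.303067) = −0.75 ln(0.696933)
  = −0.75 × (-0.361066) = 0.270800 substitutions/site.

0.27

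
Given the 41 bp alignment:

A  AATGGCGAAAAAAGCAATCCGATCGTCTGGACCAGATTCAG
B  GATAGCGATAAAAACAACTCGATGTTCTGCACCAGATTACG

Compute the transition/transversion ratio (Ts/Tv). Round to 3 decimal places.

0.833

Transitions are A↔G and C↔T; transversions are all other mismatches.
Transitions: 5. Transversions: 6.
R = 5/6 = 0.833333… ≈ 0.833 (to 3 d.p.).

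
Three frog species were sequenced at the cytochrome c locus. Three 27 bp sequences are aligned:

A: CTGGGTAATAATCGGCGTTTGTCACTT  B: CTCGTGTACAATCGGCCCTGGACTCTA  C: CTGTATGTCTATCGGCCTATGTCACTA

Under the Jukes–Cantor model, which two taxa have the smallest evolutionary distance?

A and C

A–B: 11/27 differ, p = 0.407, d = 0.588.
A–C: 9/27 differ, p = 0.333, d = 0.441.
B–C: 12/27 differ, p = 0.444, d = 0.673.
The smallest distance is between A and C.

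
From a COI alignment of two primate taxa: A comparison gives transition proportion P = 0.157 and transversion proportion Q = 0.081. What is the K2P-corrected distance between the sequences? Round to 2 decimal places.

Under the Kimura two-parameter model, d = −½ ln(1 − 2P − Q) − ¼ ln(1 − 2Q).
1 − 2P − Q = 0.605, giving −½ ln(0.605) = 0.251263.
1 − 2Q = 0.838, giving −¼ ln(0.838) = 0.044184.
d = 0.251263 + 0.044184 = 0.295447.

0.30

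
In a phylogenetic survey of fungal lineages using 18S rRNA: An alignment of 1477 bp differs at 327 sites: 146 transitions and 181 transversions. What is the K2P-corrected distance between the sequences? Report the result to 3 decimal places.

P = 146/1477 ≈ 0.098849 and Q = 181/1477 ≈ 0.122546.
Under the Kimura two-parameter model, d = −½ ln(1 − 2P − Q) − ¼ ln(1 − 2Q).
1 − 2P − Q = 0.679756, giving −½ ln(0.679756) = 0.193011.
1 − 2Q = 0.754908, giving −¼ ln(0.754908) = 0.070290.
d = 0.193011 + 0.070290 = 0.263301.

0.263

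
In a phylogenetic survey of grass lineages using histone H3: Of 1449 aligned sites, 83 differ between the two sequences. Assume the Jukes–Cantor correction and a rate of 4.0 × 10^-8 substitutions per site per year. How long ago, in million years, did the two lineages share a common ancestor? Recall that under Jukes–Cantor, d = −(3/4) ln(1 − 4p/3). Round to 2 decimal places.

0.74

p = 83/1449 ≈ 0.057281.
d = −(3/4) ln(1 − 4p/3) = −0.75 ln(1 − 0.076375) = −0.75 ln(0.923625)
  = −0.75 × (-0.079449) = 0.059587 substitutions/site.
Under a molecular clock d = 2μt, so t = d/(2μ) = 0.059587 / (2 × 4.0 × 10^-8) = 0.74 million years.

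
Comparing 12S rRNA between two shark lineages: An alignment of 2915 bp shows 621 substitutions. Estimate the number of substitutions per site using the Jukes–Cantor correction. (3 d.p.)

p = 621/2915 ≈ 0.213036.
d = −(3/4) ln(1 − 4p/3) = −0.75 ln(1 − 0.284048) = −0.75 ln(0.715952)
  = −0.75 × (-0.334142) = 0.250607 substitutions/site.

0.251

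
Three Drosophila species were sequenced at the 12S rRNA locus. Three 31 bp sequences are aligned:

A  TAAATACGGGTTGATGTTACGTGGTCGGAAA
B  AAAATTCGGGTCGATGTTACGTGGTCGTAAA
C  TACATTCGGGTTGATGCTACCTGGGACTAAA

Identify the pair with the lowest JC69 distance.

A and B

A–B: 4/31 differ, p = 0.129, d = 0.142.
A–C: 8/31 differ, p = 0.258, d = 0.316.
B–C: 8/31 differ, p = 0.258, d = 0.316.
The smallest distance is between A and B.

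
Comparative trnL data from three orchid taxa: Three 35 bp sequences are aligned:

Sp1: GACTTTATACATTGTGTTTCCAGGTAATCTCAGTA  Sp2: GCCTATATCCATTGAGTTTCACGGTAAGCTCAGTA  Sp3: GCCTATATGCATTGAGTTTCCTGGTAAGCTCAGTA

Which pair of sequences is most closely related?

Sp2 and Sp3

Sp1–Sp2: 7/35 differ, p = 0.200, d = 0.233.
Sp1–Sp3: 6/35 differ, p = 0.171, d = 0.195.
Sp2–Sp3: 3/35 differ, p = 0.086, d = 0.091.
The smallest distance is between Sp2 and Sp3.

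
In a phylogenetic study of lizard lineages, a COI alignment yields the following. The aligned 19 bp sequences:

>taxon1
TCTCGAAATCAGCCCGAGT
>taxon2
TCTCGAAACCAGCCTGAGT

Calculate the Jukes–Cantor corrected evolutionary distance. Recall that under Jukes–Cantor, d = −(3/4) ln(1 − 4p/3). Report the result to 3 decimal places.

The sequences differ at 2 of 19 sites (9, 15), so p = 2/19 ≈ 0.105263.
d = −(3/4) ln(1 − 4p/3) = −0.75 ln(1 − 0.140351) = −0.75 ln(0.859649)
  = −0.75 × (-0.151231) = 0.113423 substitutions/site.

0.113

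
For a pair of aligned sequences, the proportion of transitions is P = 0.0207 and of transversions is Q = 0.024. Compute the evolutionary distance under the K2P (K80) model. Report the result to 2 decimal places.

0.05

Under the Kimura two-parameter model, d = −½ ln(1 − 2P − Q) − ¼ ln(1 − 2Q).
1 − 2P − Q = 0.9346, giving −½ ln(0.9346) = 0.033818.
1 − 2Q = 0.952, giving −¼ ln(0.952) = 0.012298.
d = 0.033818 + 0.012298 = 0.046116.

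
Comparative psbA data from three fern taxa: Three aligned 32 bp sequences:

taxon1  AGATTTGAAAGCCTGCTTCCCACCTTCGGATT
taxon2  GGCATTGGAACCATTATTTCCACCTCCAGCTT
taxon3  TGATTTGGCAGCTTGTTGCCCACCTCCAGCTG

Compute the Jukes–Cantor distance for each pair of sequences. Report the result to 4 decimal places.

taxon1–taxon2: 12/32 sites differ → p = 0.375, d = −0.75 ln(1 − 0.5) = 0.519860 ≈ 0.5199.
taxon1–taxon3: 10/32 sites differ → p = 0.3125, d = −0.75 ln(1 − 0.416667) = 0.404248 ≈ 0.4042.
taxon2–taxon3: 11/32 sites differ → p = 0.34375, d = −0.75 ln(1 − 0.458333) = 0.459828 ≈ 0.4598.

d(taxon1,taxon2) = 0.5199, d(taxon1,taxon3) = 0.4042, d(taxon2,taxon3) = 0.4598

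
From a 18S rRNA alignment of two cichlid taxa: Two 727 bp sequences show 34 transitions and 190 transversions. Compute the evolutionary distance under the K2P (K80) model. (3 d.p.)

P = 34/727 ≈ 0.046768 and Q = 190/727 ≈ 0.261348.
Under the Kimura two-parameter model, d = −½ ln(1 − 2P − Q) − ¼ ln(1 − 2Q).
1 − 2P − Q = 0.645116, giving −½ ln(0.645116) = 0.219163.
1 − 2Q = 0.477304, giving −¼ ln(0.477304) = 0.184900.
d = 0.219163 + 0.184900 = 0.404063.

0.404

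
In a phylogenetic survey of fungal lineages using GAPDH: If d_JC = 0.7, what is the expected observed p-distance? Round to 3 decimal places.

0.455

p = (3/4)(1 − e^(−4d/3)) = 0.75 × (1 − e^(-0.933333)) = 0.75 × (1 − 0.393241) = 0.455069.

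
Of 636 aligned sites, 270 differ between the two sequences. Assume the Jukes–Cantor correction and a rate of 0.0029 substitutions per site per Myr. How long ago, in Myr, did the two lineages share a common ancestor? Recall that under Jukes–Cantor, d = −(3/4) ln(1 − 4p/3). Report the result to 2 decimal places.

107.95

p = 270/636 ≈ 0.424528.
d = −(3/4) ln(1 − 4p/3) = −0.75 ln(1 − 0.566037) = −0.75 ln(0.433963)
  = −0.75 × (-0.834796) = 0.626097 substitutions/site.
Under a molecular clock d = 2μt, so t = d/(2μ) = 0.626097 / (2 × 0.0029) = 107.95 Myr.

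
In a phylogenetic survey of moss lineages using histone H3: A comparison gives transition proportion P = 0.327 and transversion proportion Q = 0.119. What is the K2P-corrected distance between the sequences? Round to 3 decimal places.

0.809

Under the Kimura two-parameter model, d = −½ ln(1 − 2P − Q) − ¼ ln(1 − 2Q).
1 − 2P − Q = 0.227, giving −½ ln(0.227) = 0.741403.
1 − 2Q = 0.762, giving −¼ ln(0.762) = 0.067952.
d = 0.741403 + 0.067952 = 0.809355.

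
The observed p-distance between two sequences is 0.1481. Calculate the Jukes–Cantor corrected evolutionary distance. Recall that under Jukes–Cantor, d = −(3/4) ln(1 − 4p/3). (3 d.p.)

d = −(3/4) ln(1 − 4p/3) = −0.75 ln(1 − 0.197467) = −0.75 ln(0.802533)
  = −0.75 × (-0.219982) = 0.164987 substitutions/site.

0.165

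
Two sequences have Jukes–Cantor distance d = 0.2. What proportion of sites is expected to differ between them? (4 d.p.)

0.1756

p = (3/4)(1 − e^(−4d/3)) = 0.75 × (1 − e^(-0.266667)) = 0.75 × (1 − 0.765928) = 0.175554.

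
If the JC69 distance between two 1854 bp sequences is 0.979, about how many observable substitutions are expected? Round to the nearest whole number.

1014

Invert JC69: p = (3/4)(1 − e^(−4d/3)) = 0.75 × (1 − e^(-1.305333)) = 0.75 × (1 − 0.271082) = 0.546689.
Expected differing sites = pL ≈ 0.546689 × 1854 = 1013.561406 ≈ 1014.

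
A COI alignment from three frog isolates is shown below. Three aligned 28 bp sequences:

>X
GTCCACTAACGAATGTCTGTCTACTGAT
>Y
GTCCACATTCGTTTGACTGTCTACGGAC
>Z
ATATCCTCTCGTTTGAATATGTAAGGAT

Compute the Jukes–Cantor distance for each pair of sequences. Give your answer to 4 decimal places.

X–Y: 8/28 sites differ → p ≈ 0.285714, d = −0.75 ln(1 − 0.380952) = 0.359679 ≈ 0.3597.
X–Z: 14/28 sites differ → p = 0.5, d = −0.75 ln(1 − 0.666667) = 0.823960 ≈ 0.8240.
Y–Z: 11/28 sites differ → p ≈ 0.392857, d = −0.75 ln(1 − 0.523809) = 0.556452 ≈ 0.5565.

d(X,Y) = 0.3597, d(X,Z) = 0.8240, d(Y,Z) = 0.5565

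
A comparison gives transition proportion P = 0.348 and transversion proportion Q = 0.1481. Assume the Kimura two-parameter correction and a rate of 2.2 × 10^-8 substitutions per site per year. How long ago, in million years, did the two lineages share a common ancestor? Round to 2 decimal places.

Under the Kimura two-parameter model, d = −½ ln(1 − 2P − Q) − ¼ ln(1 − 2Q).
1 − 2P − Q = 0.1559, giving −½ ln(0.1559) = 0.929270.
1 − 2Q = 0.7038, giving −¼ ln(0.7038) = 0.087815.
d = 0.929270 + 0.087815 = 1.017085.
Under a molecular clock d = 2μt, so t = d/(2μ) = 1.017085 / (2 × 2.2 × 10^-8) = 23.12 million years.

23.12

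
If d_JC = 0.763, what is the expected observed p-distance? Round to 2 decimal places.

0.48

p = (3/4)(1 − e^(−4d/3)) = 0.75 × (1 − e^(-1.017333)) = 0.75 × (1 − 0.361558) = 0.478832.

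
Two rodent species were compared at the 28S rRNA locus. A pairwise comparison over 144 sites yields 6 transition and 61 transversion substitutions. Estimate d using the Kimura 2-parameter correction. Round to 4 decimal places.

P = 6/144 ≈ 0.041667 and Q = 61/144 ≈ 0.423611.
Under the Kimura two-parameter model, d = −½ ln(1 − 2P − Q) − ¼ ln(1 − 2Q).
1 − 2P − Q = 0.493055, giving −½ ln(0.493055) = 0.353567.
1 − 2Q = 0.152778, giving −¼ ln(0.152778) = 0.469692.
d = 0.353567 + 0.469692 = 0.823259.

0.8233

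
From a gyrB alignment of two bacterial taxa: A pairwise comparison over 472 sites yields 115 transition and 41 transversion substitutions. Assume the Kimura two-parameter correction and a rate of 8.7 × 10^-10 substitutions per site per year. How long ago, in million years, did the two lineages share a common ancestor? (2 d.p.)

P = 115/472 ≈ 0.243644 and Q = 41/472 ≈ 0.086864.
Under the Kimura two-parameter model, d = −½ ln(1 − 2P − Q) − ¼ ln(1 − 2Q).
1 − 2P − Q = 0.425848, giving −½ ln(0.425848) = 0.426836.
1 − 2Q = 0.826272, giving −¼ ln(0.826272) = 0.047708.
d = 0.426836 + 0.047708 = 0.474544.
Under a molecular clock d = 2μt, so t = d/(2μ) = 0.474544 / (2 × 8.7 × 10^-10) = 272.73 million years.

272.73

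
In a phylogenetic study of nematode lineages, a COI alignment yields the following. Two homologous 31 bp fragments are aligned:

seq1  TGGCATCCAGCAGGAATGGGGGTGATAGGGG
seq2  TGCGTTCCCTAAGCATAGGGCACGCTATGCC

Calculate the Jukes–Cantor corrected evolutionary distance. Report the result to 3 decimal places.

0.874

The sequences differ at 16 of 31 sites, so p = 16/31 ≈ 0.516129.
d = −(3/4) ln(1 − 4p/3) = −0.75 ln(1 − 0.688172) = −0.75 ln(0.311828)
  = −0.75 × (-1.165304) = 0.873978 substitutions/site.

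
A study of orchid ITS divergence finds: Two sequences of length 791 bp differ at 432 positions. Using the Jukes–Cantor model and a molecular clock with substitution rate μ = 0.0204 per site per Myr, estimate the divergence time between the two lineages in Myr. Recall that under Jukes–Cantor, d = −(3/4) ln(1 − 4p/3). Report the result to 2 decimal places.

p = 432/791 ≈ 0.546144.
d = −(3/4) ln(1 − 4p/3) = −0.75 ln(1 − 0.728192) = −0.75 ln(0.271808)
  = −0.75 × (-1.302659) = 0.976994 substitutions/site.
Under a molecular clock d = 2μt, so t = d/(2μ) = 0.976994 / (2 × 0.0204) = 23.95 Myr.

23.95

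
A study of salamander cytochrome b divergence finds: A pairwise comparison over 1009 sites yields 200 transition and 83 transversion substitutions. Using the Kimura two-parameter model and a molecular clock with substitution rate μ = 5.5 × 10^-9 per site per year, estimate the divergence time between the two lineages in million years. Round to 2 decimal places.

33.69

P = 200/1009 ≈ 0.198216 and Q = 83/1009 ≈ 0.08226.
Under the Kimura two-parameter model, d = −½ ln(1 − 2P − Q) − ¼ ln(1 − 2Q).
1 − 2P − Q = 0.521308, giving −½ ln(0.521308) = 0.325707.
1 − 2Q = 0.83548, giving −¼ ln(0.83548) = 0.044937.
d = 0.325707 + 0.044937 = 0.370644.
Under a molecular clock d = 2μt, so t = d/(2μ) = 0.370644 / (2 × 5.5 × 10^-9) = 33.69 million years.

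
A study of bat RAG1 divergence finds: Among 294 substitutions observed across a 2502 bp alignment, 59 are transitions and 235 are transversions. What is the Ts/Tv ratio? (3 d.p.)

0.251

R = 59/235 = 0.251063… ≈ 0.251 (to 3 d.p.).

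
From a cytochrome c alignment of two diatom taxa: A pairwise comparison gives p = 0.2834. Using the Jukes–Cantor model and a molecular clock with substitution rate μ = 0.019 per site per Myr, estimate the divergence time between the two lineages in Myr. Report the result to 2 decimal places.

9.37

d = −(3/4) ln(1 − 4p/3) = −0.75 ln(1 − 0.377867) = −0.75 ln(0.622133)
  = −0.75 × (-0.474601) = 0.355951 substitutions/site.
Under a molecular clock d = 2μt, so t = d/(2μ) = 0.355951 / (2 × 0.019) = 9.37 Myr.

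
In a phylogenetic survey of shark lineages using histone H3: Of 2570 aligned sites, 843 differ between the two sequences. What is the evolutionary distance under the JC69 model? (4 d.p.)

p = 843/2570 ≈ 0.328016.
d = −(3/4) ln(1 − 4p/3) = −0.75 ln(1 − 0.437355) = −0.75 ln(0.562645)
  = −0.75 × (-0.575106) = 0.431330 substitutions/site.

0.4313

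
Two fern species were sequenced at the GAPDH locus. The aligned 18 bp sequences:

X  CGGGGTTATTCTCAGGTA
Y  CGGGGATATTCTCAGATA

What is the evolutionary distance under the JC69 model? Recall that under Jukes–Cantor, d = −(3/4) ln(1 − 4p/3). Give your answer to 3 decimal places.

0.120

The sequences differ at 2 of 18 sites (6, 16), so p = 2/18 ≈ 0.111111.
d = −(3/4) ln(1 − 4p/3) = −0.75 ln(1 − 0.148148) = −0.75 ln(0.851852)
  = −0.75 × (-0.160342) = 0.120257 substitutions/site.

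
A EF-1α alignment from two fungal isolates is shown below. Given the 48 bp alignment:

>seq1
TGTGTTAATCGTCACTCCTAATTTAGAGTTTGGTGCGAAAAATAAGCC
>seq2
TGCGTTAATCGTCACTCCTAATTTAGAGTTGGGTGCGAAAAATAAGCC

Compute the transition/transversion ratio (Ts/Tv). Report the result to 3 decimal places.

1.000

Transitions are A↔G and C↔T; transversions are all other mismatches.
Transitions: 1. Transversions: 1.
R = 1/1 = 1.000.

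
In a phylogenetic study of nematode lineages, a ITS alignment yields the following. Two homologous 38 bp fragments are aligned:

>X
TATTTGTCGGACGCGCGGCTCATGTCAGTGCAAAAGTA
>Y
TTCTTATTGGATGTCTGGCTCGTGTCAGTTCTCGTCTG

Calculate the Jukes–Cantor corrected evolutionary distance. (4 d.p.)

0.6181

The sequences differ at 16 of 38 sites, so p = 16/38 ≈ 0.421053.
d = −(3/4) ln(1 − 4p/3) = −0.75 ln(1 − 0.561404) = −0.75 ln(0.438596)
  = −0.75 × (-0.824177) = 0.618133 substitutions/site.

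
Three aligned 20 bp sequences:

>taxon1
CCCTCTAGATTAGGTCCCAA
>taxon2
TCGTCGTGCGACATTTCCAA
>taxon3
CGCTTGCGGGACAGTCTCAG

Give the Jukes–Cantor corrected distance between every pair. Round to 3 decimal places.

d(taxon1,taxon2) = 0.991, d(taxon1,taxon3) = 0.991, d(taxon2,taxon3) = 0.824

taxon1–taxon2: 11/20 sites differ → p = 0.55, d = −0.75 ln(1 − 0.733333) = 0.991316 ≈ 0.991.
taxon1–taxon3: 11/20 sites differ → p = 0.55, d = −0.75 ln(1 − 0.733333) = 0.991316 ≈ 0.991.
taxon2–taxon3: 10/20 sites differ → p = 0.5, d = −0.75 ln(1 − 0.666667) = 0.823960 ≈ 0.824.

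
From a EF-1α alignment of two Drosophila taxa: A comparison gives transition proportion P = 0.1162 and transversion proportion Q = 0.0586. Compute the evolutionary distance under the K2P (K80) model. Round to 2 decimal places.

0.20

Under the Kimura two-parameter model, d = −½ ln(1 − 2P − Q) − ¼ ln(1 − 2Q).
1 − 2P − Q = 0.709, giving −½ ln(0.709) = 0.171950.
1 − 2Q = 0.8828, giving −¼ ln(0.8828) = 0.031164.
d = 0.171950 + 0.031164 = 0.203114.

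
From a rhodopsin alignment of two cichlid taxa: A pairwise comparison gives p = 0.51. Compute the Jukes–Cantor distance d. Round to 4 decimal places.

d = −(3/4) ln(1 − 4p/3) = −0.75 ln(1 − 0.68) = −0.75 ln(0.32)
  = −0.75 × (-1.139434) = 0.854576 substitutions/site.

0.8546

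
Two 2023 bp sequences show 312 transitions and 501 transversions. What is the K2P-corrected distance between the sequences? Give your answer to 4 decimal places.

0.5770

P = 312/2023 ≈ 0.154226 and Q = 501/2023 ≈ 0.247652.
Under the Kimura two-parameter model, d = −½ ln(1 − 2P − Q) − ¼ ln(1 − 2Q).
1 − 2P − Q = 0.443896, giving −½ ln(0.443896) = 0.406082.
1 − 2Q = 0.504696, giving −¼ ln(0.504696) = 0.170950.
d = 0.406082 + 0.170950 = 0.577032.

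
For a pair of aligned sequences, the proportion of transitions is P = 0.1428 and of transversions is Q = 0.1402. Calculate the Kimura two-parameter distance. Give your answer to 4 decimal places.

0.3597

Under the Kimura two-parameter model, d = −½ ln(1 − 2P − Q) − ¼ ln(1 − 2Q).
1 − 2P − Q = 0.5742, giving −½ ln(0.5742) = 0.277389.
1 − 2Q = 0.7196, giving −¼ ln(0.7196) = 0.082265.
d = 0.277389 + 0.082265 = 0.359654.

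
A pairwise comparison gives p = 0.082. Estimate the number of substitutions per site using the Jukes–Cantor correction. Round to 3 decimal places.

0.087

d = −(3/4) ln(1 − 4p/3) = −0.75 ln(1 − 0.109333) = −0.75 ln(0.890667)
  = −0.75 × (-0.115785) = 0.086839 substitutions/site.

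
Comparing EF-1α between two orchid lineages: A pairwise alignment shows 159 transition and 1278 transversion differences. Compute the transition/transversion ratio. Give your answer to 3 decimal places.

0.124

R = 159/1278 = 0.124413… ≈ 0.124 (to 3 d.p.).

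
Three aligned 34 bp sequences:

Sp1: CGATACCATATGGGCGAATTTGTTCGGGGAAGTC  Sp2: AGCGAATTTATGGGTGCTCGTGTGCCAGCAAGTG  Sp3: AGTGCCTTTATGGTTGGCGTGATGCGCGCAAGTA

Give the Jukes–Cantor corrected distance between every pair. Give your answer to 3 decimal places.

Sp1–Sp2: 16/34 sites differ → p ≈ 0.470588, d = −0.75 ln(1 − 0.627451) = 0.740540 ≈ 0.741.
Sp1–Sp3: 17/34 sites differ → p = 0.5, d = −0.75 ln(1 − 0.666667) = 0.823960 ≈ 0.824.
Sp2–Sp3: 13/34 sites differ → p ≈ 0.382353, d = −0.75 ln(1 − 0.509804) = 0.534712 ≈ 0.535.

d(Sp1,Sp2) = 0.741, d(Sp1,Sp3) = 0.824, d(Sp2,Sp3) = 0.535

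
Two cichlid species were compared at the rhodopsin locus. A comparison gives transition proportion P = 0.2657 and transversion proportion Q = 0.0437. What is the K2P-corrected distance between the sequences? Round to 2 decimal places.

0.45

Under the Kimura two-parameter model, d = −½ ln(1 − 2P − Q) − ¼ ln(1 − 2Q).
1 − 2P − Q = 0.4249, giving −½ ln(0.4249) = 0.427951.
1 − 2Q = 0.9126, giving −¼ ln(0.9126) = 0.022864.
d = 0.427951 + 0.022864 = 0.450815.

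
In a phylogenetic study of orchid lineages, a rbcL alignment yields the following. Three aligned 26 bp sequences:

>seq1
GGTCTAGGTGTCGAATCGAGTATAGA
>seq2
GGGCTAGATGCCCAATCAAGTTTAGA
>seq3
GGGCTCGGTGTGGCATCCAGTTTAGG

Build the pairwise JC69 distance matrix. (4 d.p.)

d(seq1,seq2) = 0.2758, d(seq1,seq3) = 0.3335, d(seq2,seq3) = 0.3961

seq1–seq2: 6/26 sites differ → p ≈ 0.230769, d = −0.75 ln(1 − 0.307692) = 0.275793 ≈ 0.2758.
seq1–seq3: 7/26 sites differ → p ≈ 0.269231, d = −0.75 ln(1 − 0.358975) = 0.333515 ≈ 0.3335.
seq2–seq3: 8/26 sites differ → p ≈ 0.307692, d = −0.75 ln(1 − 0.410256) = 0.396050 ≈ 0.3961.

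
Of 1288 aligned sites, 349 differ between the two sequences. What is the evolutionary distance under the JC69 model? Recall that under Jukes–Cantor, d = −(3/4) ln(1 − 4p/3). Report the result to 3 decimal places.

p = 349/1288 ≈ 0.270963.
d = −(3/4) ln(1 − 4p/3) = −0.75 ln(1 − 0.361284) = −0.75 ln(0.638716)
  = −0.75 × (-0.448295) = 0.336221 substitutions/site.

0.336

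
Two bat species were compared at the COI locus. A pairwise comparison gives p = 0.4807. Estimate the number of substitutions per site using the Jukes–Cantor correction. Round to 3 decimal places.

d = −(3/4) ln(1 − 4p/3) = −0.75 ln(1 − 0.640933) = −0.75 ln(0.359067)
  = −0.75 × (-1.024246) = 0.768185 substitutions/site.

0.768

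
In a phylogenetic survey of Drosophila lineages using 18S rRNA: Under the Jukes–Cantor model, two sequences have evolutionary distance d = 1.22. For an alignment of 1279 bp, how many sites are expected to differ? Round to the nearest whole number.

Invert JC69: p = (3/4)(1 − e^(−4d/3)) = 0.75 × (1 − e^(-1.626667)) = 0.75 × (1 − 0.196584) = 0.602562.
Expected differing sites = pL ≈ 0.602562 × 1279 = 770.676798 ≈ 771.

771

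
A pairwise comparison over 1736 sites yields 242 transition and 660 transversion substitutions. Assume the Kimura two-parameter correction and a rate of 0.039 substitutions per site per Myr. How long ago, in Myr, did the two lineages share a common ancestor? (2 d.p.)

P = 242/1736 ≈ 0.139401 and Q = 660/1736 ≈ 0.380184.
Under the Kimura two-parameter model, d = −½ ln(1 − 2P − Q) − ¼ ln(1 − 2Q).
1 − 2P − Q = 0.341014, giving −½ ln(0.341014) = 0.537916.
1 − 2Q = 0.239632, giving −¼ ln(0.239632) = 0.357163.
d = 0.537916 + 0.357163 = 0.895079.
Under a molecular clock d = 2μt, so t = d/(2μ) = 0.895079 / (2 × 0.039) = 11.48 Myr.

11.48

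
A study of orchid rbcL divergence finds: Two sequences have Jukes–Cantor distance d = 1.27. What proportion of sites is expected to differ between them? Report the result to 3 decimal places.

p = (3/4)(1 − e^(−4d/3)) = 0.75 × (1 − e^(-1.693333)) = 0.75 × (1 − 0.183906) = 0.612071.

0.612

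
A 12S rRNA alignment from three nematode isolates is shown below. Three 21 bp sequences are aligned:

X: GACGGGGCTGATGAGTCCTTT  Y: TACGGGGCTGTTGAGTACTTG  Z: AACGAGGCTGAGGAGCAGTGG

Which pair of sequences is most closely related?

X and Y

X–Y: 4/21 differ, p = 0.190, d = 0.220.
X–Z: 8/21 differ, p = 0.381, d = 0.532.
Y–Z: 7/21 differ, p = 0.333, d = 0.441.
The smallest distance is between X and Y.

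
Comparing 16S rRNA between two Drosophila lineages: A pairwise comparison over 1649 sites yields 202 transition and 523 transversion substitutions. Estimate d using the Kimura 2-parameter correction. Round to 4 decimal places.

0.6645

P = 202/1649 ≈ 0.122498 and Q = 523/1649 ≈ 0.317162.
Under the Kimura two-parameter model, d = −½ ln(1 − 2P − Q) − ¼ ln(1 − 2Q).
1 − 2P − Q = 0.437842, giving −½ ln(0.437842) = 0.412949.
1 − 2Q = 0.365676, giving −¼ ln(0.365676) = 0.251502.
d = 0.412949 + 0.251502 = 0.664451.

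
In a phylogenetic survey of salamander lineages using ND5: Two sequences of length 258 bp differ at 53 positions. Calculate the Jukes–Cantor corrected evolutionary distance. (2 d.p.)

p = 53/258 ≈ 0.205426.
d = −(3/4) ln(1 − 4p/3) = −0.75 ln(1 − 0.273901) = −0.75 ln(0.726099)
  = −0.75 × (-0.320069) = 0.240052 substitutions/site.

0.24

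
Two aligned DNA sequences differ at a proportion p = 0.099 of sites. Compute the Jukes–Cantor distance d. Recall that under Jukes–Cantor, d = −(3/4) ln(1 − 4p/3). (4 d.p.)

d = −(3/4) ln(1 − 4p/3) = −0.75 ln(1 − 0.132) = −0.75 ln(0.868)
  = −0.75 × (-0.141564) = 0.106173 substitutions/site.

0.1062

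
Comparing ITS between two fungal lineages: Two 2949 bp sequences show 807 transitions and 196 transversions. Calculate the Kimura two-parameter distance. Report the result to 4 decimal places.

0.5113

P = 807/2949 ≈ 0.273652 and Q = 196/2949 ≈ 0.066463.
Under the Kimura two-parameter model, d = −½ ln(1 − 2P − Q) − ¼ ln(1 − 2Q).
1 − 2P − Q = 0.386233, giving −½ ln(0.386233) = 0.475657.
1 − 2Q = 0.867074, giving −¼ ln(0.867074) = 0.035658.
d = 0.475657 + 0.035658 = 0.511315.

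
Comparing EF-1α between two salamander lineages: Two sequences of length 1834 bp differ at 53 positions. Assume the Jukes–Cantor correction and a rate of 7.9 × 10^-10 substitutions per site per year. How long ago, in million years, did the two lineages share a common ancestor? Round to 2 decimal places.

18.65

p = 53/1834 ≈ 0.028899.
d = −(3/4) ln(1 − 4p/3) = −0.75 ln(1 − 0.038532) = −0.75 ln(0.961468)
  = −0.75 × (-0.039294) = 0.029471 substitutions/site.
Under a molecular clock d = 2μt, so t = d/(2μ) = 0.029471 / (2 × 7.9 × 10^-10) = 18.65 million years.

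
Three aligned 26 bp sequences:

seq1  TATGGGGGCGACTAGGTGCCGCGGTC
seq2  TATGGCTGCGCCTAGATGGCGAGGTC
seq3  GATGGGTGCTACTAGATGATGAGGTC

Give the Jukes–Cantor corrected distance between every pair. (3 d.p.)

seq1–seq2: 6/26 sites differ → p ≈ 0.230769, d = −0.75 ln(1 − 0.307692) = 0.275793 ≈ 0.276.
seq1–seq3: 7/26 sites differ → p ≈ 0.269231, d = −0.75 ln(1 − 0.358975) = 0.333515 ≈ 0.334.
seq2–seq3: 6/26 sites differ → p ≈ 0.230769, d = −0.75 ln(1 − 0.307692) = 0.275793 ≈ 0.276.

d(seq1,seq2) = 0.276, d(seq1,seq3) = 0.334, d(seq2,seq3) = 0.276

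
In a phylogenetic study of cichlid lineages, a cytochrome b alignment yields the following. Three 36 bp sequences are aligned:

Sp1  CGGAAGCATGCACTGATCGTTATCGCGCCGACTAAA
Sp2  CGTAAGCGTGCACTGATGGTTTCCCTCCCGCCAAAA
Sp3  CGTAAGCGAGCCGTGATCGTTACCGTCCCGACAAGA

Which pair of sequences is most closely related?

Sp2 and Sp3

Sp1–Sp2: 10/36 differ, p = 0.278, d = 0.347.
Sp1–Sp3: 10/36 differ, p = 0.278, d = 0.347.
Sp2–Sp3: 8/36 differ, p = 0.222, d = 0.264.
The smallest distance is between Sp2 and Sp3.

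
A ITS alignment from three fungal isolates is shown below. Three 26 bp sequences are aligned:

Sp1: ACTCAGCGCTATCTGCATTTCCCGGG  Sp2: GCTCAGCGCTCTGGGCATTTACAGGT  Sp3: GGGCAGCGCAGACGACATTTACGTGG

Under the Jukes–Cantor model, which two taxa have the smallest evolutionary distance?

Sp1 and Sp2

Sp1–Sp2: 7/26 differ, p = 0.269, d = 0.334.
Sp1–Sp3: 11/26 differ, p = 0.423, d = 0.623.
Sp2–Sp3: 10/26 differ, p = 0.385, d = 0.539.
The smallest distance is between Sp1 and Sp2.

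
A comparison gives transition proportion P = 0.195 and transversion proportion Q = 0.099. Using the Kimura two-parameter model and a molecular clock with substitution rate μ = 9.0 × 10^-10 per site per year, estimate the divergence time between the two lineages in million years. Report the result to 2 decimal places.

217.14

Under the Kimura two-parameter model, d = −½ ln(1 − 2P − Q) − ¼ ln(1 − 2Q).
1 − 2P − Q = 0.511, giving −½ ln(0.511) = 0.335693.
1 − 2Q = 0.802, giving −¼ ln(0.802) = 0.055162.
d = 0.335693 + 0.055162 = 0.390855.
Under a molecular clock d = 2μt, so t = d/(2μ) = 0.390855 / (2 × 9.0 × 10^-10) = 217.14 million years.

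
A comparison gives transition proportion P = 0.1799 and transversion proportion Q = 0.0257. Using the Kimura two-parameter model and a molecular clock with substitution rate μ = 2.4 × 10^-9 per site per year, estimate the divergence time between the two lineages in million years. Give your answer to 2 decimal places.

Under the Kimura two-parameter model, d = −½ ln(1 − 2P − Q) − ¼ ln(1 − 2Q).
1 − 2P − Q = 0.6145, giving −½ ln(0.6145) = 0.243473.
1 − 2Q = 0.9486, giving −¼ ln(0.9486) = 0.013192.
d = 0.243473 + 0.013192 = 0.256665.
Under a molecular clock d = 2μt, so t = d/(2μ) = 0.256665 / (2 × 2.4 × 10^-9) = 53.47 million years.

53.47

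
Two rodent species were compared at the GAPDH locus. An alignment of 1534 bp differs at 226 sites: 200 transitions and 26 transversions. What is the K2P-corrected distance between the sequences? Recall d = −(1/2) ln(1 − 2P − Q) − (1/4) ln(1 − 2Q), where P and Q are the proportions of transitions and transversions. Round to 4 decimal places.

P = 200/1534 ≈ 0.130378 and Q = 26/1534 ≈ 0.016949.
Under the Kimura two-parameter model, d = −½ ln(1 − 2P − Q) − ¼ ln(1 − 2Q).
1 − 2P − Q = 0.722295, giving −½ ln(0.722295) = 0.162661.
1 − 2Q = 0.966102, giving −¼ ln(0.966102) = 0.008621.
d = 0.162661 + 0.008621 = 0.171282.

0.1713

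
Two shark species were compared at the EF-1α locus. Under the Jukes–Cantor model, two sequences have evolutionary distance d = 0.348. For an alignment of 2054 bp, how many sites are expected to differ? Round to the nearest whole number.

572

Invert JC69: p = (3/4)(1 − e^(−4d/3)) = 0.75 × (1 − e^(-0.464)) = 0.75 × (1 − 0.628764) = 0.278427.
Expected differing sites = pL ≈ 0.278427 × 2054 = 571.889058 ≈ 572.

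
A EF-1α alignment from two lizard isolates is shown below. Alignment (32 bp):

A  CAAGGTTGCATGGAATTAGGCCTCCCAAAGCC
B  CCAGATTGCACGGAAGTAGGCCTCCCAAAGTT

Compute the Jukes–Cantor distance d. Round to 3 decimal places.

0.216

The sequences differ at 6 of 32 sites (2, 5, 11, 16, 31, 32), so p = 6/32 = 0.1875.
d = −(3/4) ln(1 − 4p/3) = −0.75 ln(1 − 0.25) = −0.75 ln(0.75)
  = −0.75 × (-0.287682) = 0.215762 substitutions/site.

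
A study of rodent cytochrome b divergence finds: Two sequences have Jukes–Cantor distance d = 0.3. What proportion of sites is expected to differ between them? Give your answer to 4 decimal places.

0.2473

p = (3/4)(1 − e^(−4d/3)) = 0.75 × (1 − e^(-0.4)) = 0.75 × (1 − 0.670320) = 0.247260.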